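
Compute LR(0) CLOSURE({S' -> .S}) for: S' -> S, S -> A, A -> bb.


Start: S' -> .S
For each item with dot before a nonterminal B, add B -> .γ for every B-production
Closure: [S' -> .S, S -> .A, A -> .bb]


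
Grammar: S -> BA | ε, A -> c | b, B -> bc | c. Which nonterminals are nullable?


A nonterminal is nullable iff some alternative derives ε (directly, or every symbol in it is nullable)
Nullable: {S}


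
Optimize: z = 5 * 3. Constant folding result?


5 * 3 = 15 at compile time
Optimized: z = 15


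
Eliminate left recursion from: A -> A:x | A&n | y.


Left-recursive alternatives: A:x, A&n; non-recursive: y
Introduce A': A -> yA', A' -> :xA' | &nA' | ε


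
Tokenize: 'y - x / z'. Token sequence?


Scan left to right, longest-match per lexeme
Tokens: ID(y), OP(-), ID(x), OP(/), ID(z)


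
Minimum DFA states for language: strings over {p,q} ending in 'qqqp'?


Track the longest suffix of input matching a prefix of 'qqqp': 5 classes (prefixes of length 0..4)
Minimal DFA: 5 states


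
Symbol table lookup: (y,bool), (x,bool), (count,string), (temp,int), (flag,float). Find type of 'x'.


Lookup 'x' → type bool


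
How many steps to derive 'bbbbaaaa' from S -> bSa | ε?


Derivation: S => bSa => bbSaa => bbbSaaa => bbbbSaaaa => bbbbaaaa
Steps: 5


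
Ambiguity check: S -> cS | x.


right-linear, alternatives start with distinct terminals 'c' vs 'x': unique leftmost derivation
Unambiguous


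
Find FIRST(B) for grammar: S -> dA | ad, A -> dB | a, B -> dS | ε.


Per alternative of B: FIRST(dS) = {d}; FIRST(ε) = {ε}
FIRST(B) = {d, ε}


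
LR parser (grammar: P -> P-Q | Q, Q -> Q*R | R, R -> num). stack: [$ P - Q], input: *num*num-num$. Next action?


'*' can extend Q; shift to build Q -> Q*R
Action: shift


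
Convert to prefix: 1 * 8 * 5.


left-to-right (same/higher precedence on left): tree is (* (* 1 8) 5)
Prefix: * * 1 8 5


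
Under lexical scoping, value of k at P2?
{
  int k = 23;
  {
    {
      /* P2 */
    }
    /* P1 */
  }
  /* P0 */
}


P2's block does not declare k; resolves to the enclosing declaration at depth 0
k = 23


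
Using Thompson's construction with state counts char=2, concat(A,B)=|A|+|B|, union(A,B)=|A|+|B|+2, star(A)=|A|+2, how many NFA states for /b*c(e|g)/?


Syntax tree has 4 char leaf(s), 1 union(s), 1 star(s)
chars contribute 4×2 = 8; each union adds +2; each star adds +2
Total: 8 + 2 + 2 = 12 states


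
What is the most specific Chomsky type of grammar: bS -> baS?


LHS has context (more than one symbol) and |LHS| ≤ |RHS|
Classification: Type 1 (Context-Sensitive)


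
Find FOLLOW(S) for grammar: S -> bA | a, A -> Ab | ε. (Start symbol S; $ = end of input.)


$ ∈ FOLLOW(S). For each A -> αBβ: add FIRST(β)\{ε} to FOLLOW(B); if β nullable, add FOLLOW(A).
FOLLOW(S) = {$}


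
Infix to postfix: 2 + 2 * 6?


* has higher precedence, evaluate 2*6 first
Postfix: 2 2 6 * +


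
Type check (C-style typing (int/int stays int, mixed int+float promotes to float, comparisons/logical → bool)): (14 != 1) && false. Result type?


Operand types: bool && bool
Rule: logical operators take bool operands and yield bool
Result type: bool


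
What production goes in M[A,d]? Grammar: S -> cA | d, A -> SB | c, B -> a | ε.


For [A, d]: 'd' ∈ FIRST(SB)
Entry: A -> SB


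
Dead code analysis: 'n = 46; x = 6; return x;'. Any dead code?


n is assigned but never read
Dead: 'n = 46'


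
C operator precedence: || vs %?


'%' is multiplicative (level 10); '||' is logical OR (level 1)
Higher level binds tighter
'%' has higher precedence than '||'


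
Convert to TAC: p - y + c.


Break into single-operator statements:
t1 = p - y
t2 = t1 + c


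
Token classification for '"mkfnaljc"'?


Pattern: double-quoted sequence
Type: STRING_LITERAL


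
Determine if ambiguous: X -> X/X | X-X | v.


'v/v-v' has two parse trees (no precedence encoded between / and -)
Ambiguous


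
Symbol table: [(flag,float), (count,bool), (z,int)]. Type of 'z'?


Lookup 'z' → type int


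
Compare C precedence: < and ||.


'<' is relational (level 7); '||' is logical OR (level 1)
Higher level binds tighter
'<' has higher precedence than '||'


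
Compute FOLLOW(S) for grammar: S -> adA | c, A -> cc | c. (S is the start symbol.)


$ ∈ FOLLOW(S). For each A -> αBβ: add FIRST(β)\{ε} to FOLLOW(B); if β nullable, add FOLLOW(A).
FOLLOW(S) = {$}


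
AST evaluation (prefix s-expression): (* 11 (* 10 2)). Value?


Evaluate inner: (* 10 2) = 20
Evaluate root: (* 11 20) = 220
Result: 220


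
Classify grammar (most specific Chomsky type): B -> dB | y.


Right-linear: every RHS is a terminal or a terminal followed by one nonterminal
Classification: Type 3 (Regular)


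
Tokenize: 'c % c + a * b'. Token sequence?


Scan left to right, longest-match per lexeme
Tokens: ID(c), OP(%), ID(c), OP(+), ID(a), OP(*), ID(b)


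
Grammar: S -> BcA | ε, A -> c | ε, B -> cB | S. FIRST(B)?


Per alternative of B: FIRST(cB) = {c}; FIRST(S) = {c, ε}
FIRST(B) = {c, ε}


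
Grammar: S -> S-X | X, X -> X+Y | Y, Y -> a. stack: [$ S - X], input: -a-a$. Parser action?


handle 'S-X' on top; lookahead ∈ FOLLOW(S) = {-, $}
Action: reduce (S -> S-X)


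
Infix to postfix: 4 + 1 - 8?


Left to right (same or higher precedence on left)
Postfix: 4 1 + 8 -


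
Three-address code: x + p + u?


Break into single-operator statements:
t1 = x + p
t2 = t1 + u


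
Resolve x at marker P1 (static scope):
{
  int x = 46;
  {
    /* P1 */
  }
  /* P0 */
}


P1's block does not declare x; resolves to the enclosing declaration at depth 0
x = 46


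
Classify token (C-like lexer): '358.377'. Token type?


Pattern: digits with a decimal point
Type: FLOAT_LITERAL


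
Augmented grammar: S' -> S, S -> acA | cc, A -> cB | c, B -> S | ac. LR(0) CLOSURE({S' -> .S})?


Start: S' -> .S
For each item with dot before a nonterminal B, add B -> .γ for every B-production
Closure: [S' -> .S, S -> .acA, S -> .cc]


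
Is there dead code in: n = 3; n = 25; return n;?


first assignment to n is overwritten before any read
Dead: 'n = 3'


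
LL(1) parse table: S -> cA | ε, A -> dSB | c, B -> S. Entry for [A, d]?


For [A, d]: 'd' ∈ FIRST(dSB)
Entry: A -> dSB


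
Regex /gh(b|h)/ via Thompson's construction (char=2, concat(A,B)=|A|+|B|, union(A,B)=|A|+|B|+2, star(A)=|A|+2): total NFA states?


Syntax tree has 4 char leaf(s), 1 union(s), 0 star(s)
chars contribute 4×2 = 8; each union adds +2; each star adds +2
Total: 8 + 2 + 0 = 10 states


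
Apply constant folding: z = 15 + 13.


15 + 13 = 28 at compile time
Optimized: z = 28


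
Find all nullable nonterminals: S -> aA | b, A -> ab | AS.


A nonterminal is nullable iff some alternative derives ε (directly, or every symbol in it is nullable)
Nullable: {}


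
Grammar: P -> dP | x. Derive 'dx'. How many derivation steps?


Derivation: P => dP => dx
Steps: 2


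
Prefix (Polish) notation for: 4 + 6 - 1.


left-to-right (same/higher precedence on left): tree is (- (+ 4 6) 1)
Prefix: - + 4 6 1


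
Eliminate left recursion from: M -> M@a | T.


Left-recursive alternatives: M@a; non-recursive: T
Introduce M': M -> TM', M' -> @aM' | ε


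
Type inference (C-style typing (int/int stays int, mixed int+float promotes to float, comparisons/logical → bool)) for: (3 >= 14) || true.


Operand types: bool || bool
Rule: logical operators take bool operands and yield bool
Result type: bool


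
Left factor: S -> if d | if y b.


Common prefix: 'if'
Factored: S -> if S', S' -> d | y b


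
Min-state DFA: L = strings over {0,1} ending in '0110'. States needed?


Track the longest suffix of input matching a prefix of '0110': 5 classes (prefixes of length 0..4)
Minimal DFA: 5 states


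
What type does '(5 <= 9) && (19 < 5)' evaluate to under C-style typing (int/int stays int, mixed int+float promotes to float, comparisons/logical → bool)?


Operand types: bool && bool
Rule: logical operators take bool operands and yield bool
Result type: bool


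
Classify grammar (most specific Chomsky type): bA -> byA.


LHS has context (more than one symbol) and |LHS| ≤ |RHS|
Classification: Type 1 (Context-Sensitive)


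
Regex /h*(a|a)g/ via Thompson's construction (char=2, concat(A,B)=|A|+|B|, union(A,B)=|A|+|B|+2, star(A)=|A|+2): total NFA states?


Syntax tree has 4 char leaf(s), 1 union(s), 1 star(s)
chars contribute 4×2 = 8; each union adds +2; each star adds +2
Total: 8 + 2 + 2 = 12 states


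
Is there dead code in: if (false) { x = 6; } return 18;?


condition is constant false, so the whole block is unreachable
Dead: 'if (false) { x = 6; }'


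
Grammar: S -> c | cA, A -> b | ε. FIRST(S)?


Per alternative of S: FIRST(c) = {c}; FIRST(cA) = {c}
FIRST(S) = {c}


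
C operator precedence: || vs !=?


'!=' is equality (level 6); '||' is logical OR (level 1)
Higher level binds tighter
'!=' has higher precedence than '||'


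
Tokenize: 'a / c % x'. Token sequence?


Scan left to right, longest-match per lexeme
Tokens: ID(a), OP(/), ID(c), OP(%), ID(x)


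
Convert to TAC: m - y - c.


Break into single-operator statements:
t1 = m - y
t2 = t1 - c


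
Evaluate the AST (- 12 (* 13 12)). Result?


Evaluate inner: (* 13 12) = 156
Evaluate root: (- 12 156) = -144
Result: -144


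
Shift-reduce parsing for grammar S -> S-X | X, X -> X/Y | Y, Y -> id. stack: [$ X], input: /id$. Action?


shift '/' to continue X -> X/Y
Action: shift


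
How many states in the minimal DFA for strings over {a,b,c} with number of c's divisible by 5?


Track (count of c) mod 5: states 0..4, accept at 0
Minimal DFA: 5 states


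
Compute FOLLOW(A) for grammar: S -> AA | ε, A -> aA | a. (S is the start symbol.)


$ ∈ FOLLOW(S). For each A -> αBβ: add FIRST(β)\{ε} to FOLLOW(B); if β nullable, add FOLLOW(A).
FOLLOW(A) = {$, a}


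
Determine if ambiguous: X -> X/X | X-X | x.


'x/x-x' has two parse trees (no precedence encoded between / and -)
Ambiguous


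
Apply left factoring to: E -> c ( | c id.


Common prefix: 'c'
Factored: E -> c E', E' -> ( | id


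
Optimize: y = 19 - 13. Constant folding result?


19 - 13 = 6 at compile time
Optimized: y = 6


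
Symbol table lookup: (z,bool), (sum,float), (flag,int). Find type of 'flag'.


Lookup 'flag' → type int


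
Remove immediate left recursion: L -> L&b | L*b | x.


Left-recursive alternatives: L&b, L*b; non-recursive: x
Introduce L': L -> xL', L' -> &bL' | *bL' | ε


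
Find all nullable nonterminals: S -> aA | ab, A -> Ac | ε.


A nonterminal is nullable iff some alternative derives ε (directly, or every symbol in it is nullable)
Nullable: {A}


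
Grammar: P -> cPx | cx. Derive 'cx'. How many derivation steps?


Derivation: P => cx
Steps: 1


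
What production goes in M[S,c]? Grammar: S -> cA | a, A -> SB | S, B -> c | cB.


For [S, c]: 'c' ∈ FIRST(cA)
Entry: S -> cA


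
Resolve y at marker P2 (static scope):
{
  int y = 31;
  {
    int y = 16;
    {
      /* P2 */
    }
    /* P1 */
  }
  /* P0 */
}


P2's block does not declare y; resolves to the enclosing declaration at depth 1
y = 16


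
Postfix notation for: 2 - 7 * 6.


* has higher precedence, evaluate 7*6 first
Postfix: 2 7 6 * -


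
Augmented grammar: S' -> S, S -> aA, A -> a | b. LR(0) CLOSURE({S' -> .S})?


Start: S' -> .S
For each item with dot before a nonterminal B, add B -> .γ for every B-production
Closure: [S' -> .S, S -> .aA]


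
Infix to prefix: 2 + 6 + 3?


left-to-right (same/higher precedence on left): tree is (+ (+ 2 6) 3)
Prefix: + + 2 6 3


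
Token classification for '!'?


Pattern: operator symbol
Type: OPERATOR


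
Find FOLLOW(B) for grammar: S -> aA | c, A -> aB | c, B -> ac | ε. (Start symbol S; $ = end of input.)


$ ∈ FOLLOW(S). For each A -> αBβ: add FIRST(β)\{ε} to FOLLOW(B); if β nullable, add FOLLOW(A).
FOLLOW(B) = {$}


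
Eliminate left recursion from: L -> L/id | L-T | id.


Left-recursive alternatives: L/id, L-T; non-recursive: id
Introduce L': L -> idL', L' -> /idL' | -TL' | ε


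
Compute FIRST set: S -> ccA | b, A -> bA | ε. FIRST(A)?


Per alternative of A: FIRST(bA) = {b}; FIRST(ε) = {ε}
FIRST(A) = {b, ε}


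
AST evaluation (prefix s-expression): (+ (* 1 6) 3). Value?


Evaluate inner: (* 1 6) = 6
Evaluate root: (+ 6 3) = 9
Result: 9


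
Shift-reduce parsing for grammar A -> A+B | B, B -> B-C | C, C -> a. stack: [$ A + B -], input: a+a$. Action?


no handle; shift 'a'
Action: shift


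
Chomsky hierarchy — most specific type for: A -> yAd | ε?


Single nonterminal LHS, but y^n d^n is not regular
Classification: Type 2 (Context-Free)


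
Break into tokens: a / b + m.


Scan left to right, longest-match per lexeme
Tokens: ID(a), OP(/), ID(b), OP(+), ID(m)


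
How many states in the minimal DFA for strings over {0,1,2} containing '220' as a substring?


KMP-style automaton: 3 progress states + 1 absorbing accept = 4
Minimal DFA: 4 states


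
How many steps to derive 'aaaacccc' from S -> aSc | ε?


Derivation: S => aSc => aaScc => aaaSccc => aaaaScccc => aaaacccc
Steps: 5


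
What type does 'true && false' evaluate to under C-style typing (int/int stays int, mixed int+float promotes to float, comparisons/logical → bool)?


Operand types: bool && bool
Rule: logical operators take bool operands and yield bool
Result type: bool


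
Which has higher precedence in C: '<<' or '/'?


'/' is multiplicative (level 10); '<<' is shift (level 8)
Higher level binds tighter
'/' has higher precedence than '<<'


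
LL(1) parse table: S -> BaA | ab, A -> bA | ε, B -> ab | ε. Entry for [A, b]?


For [A, b]: 'b' ∈ FIRST(bA)
Entry: A -> bA


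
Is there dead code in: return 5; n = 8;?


statement follows a return and is unreachable
Dead: 'n = 8'


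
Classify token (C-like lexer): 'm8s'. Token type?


Pattern: letter/underscore followed by alphanumerics, not a keyword
Type: IDENTIFIER


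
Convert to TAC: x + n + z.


Break into single-operator statements:
t1 = x + n
t2 = t1 + z


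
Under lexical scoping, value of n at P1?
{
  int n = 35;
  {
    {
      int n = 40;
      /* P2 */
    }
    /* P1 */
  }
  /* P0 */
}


P1's block does not declare n; resolves to the enclosing declaration at depth 0
n = 35


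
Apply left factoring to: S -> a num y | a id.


Common prefix: 'a'
Factored: S -> a S', S' -> num y | id


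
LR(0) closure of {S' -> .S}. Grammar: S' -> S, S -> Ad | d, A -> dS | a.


Start: S' -> .S
For each item with dot before a nonterminal B, add B -> .γ for every B-production
Closure: [S' -> .S, S -> .Ad, S -> .d, A -> .dS, A -> .a]


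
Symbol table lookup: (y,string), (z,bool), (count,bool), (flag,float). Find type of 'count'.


Lookup 'count' → type bool


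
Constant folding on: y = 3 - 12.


3 - 12 = -9 at compile time
Optimized: y = -9


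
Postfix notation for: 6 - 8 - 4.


Left to right (same or higher precedence on left)
Postfix: 6 8 - 4 -


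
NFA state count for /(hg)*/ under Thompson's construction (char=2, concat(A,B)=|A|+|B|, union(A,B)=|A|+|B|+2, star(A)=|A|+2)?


Syntax tree has 2 char leaf(s), 0 union(s), 1 star(s)
chars contribute 2×2 = 4; each union adds +2; each star adds +2
Total: 4 + 0 + 2 = 6 states


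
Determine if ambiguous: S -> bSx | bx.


balanced b^n…x^n: each string has a unique parse
Unambiguous


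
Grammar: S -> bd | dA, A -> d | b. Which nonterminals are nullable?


A nonterminal is nullable iff some alternative derives ε (directly, or every symbol in it is nullable)
Nullable: {}


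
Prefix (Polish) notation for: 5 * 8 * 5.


left-to-right (same/higher precedence on left): tree is (* (* 5 8) 5)
Prefix: * * 5 8 5


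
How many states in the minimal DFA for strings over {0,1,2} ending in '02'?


Track the longest suffix of input matching a prefix of '02': 3 classes (prefixes of length 0..2)
Minimal DFA: 3 states


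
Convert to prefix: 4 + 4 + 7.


left-to-right (same/higher precedence on left): tree is (+ (+ 4 4) 7)
Prefix: + + 4 4 7


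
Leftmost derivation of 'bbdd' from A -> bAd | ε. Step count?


Derivation: A => bAd => bbAdd => bbdd
Steps: 3


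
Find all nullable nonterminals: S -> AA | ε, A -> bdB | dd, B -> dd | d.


A nonterminal is nullable iff some alternative derives ε (directly, or every symbol in it is nullable)
Nullable: {S}


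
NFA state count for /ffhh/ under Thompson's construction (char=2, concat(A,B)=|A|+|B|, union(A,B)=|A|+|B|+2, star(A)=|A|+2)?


Syntax tree has 4 char leaf(s), 0 union(s), 0 star(s)
chars contribute 4×2 = 8; each union adds +2; each star adds +2
Total: 8 + 0 + 0 = 8 states


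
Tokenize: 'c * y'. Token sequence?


Scan left to right, longest-match per lexeme
Tokens: ID(c), OP(*), ID(y)


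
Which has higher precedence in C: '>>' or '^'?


'>>' is shift (level 8); '^' is bitwise XOR (level 4)
Higher level binds tighter
'>>' has higher precedence than '^'


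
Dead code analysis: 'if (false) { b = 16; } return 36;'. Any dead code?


condition is constant false, so the whole block is unreachable
Dead: 'if (false) { b = 16; }'


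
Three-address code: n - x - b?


Break into single-operator statements:
t1 = n - x
t2 = t1 - b


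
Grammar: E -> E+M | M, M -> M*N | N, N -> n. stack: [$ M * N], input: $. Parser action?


handle 'M*N' on top
Action: reduce (M -> M*N)


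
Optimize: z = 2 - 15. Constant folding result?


2 - 15 = -13 at compile time
Optimized: z = -13


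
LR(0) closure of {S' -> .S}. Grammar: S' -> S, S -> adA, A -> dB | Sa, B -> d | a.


Start: S' -> .S
For each item with dot before a nonterminal B, add B -> .γ for every B-production
Closure: [S' -> .S, S -> .adA]


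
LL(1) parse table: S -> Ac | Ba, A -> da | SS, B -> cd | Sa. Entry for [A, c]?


For [A, c]: 'c' ∈ FIRST(SS)
Entry: A -> SS


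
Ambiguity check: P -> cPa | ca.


balanced c^n…a^n: each string has a unique parse
Unambiguous


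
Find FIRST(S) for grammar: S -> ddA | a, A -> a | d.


Per alternative of S: FIRST(ddA) = {d}; FIRST(a) = {a}
FIRST(S) = {a, d}


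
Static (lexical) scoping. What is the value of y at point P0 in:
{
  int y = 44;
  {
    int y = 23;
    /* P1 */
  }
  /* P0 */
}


y declared in the same block as P0
y = 44


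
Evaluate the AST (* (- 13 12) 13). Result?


Evaluate inner: (- 13 12) = 1
Evaluate root: (* 1 13) = 13
Result: 13


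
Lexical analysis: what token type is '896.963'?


Pattern: digits with a decimal point
Type: FLOAT_LITERAL


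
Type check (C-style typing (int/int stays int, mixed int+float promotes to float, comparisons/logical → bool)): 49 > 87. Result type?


Operand types: int > int
Rule: comparison yields bool
Result type: bool


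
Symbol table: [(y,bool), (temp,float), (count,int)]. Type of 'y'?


Lookup 'y' → type bool


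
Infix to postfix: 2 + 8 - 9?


Left to right (same or higher precedence on left)
Postfix: 2 8 + 9 -


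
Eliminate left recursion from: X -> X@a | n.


Left-recursive alternatives: X@a; non-recursive: n
Introduce X': X -> nX', X' -> @aX' | ε


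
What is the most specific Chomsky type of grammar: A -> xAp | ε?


Single nonterminal LHS, but x^n p^n is not regular
Classification: Type 2 (Context-Free)


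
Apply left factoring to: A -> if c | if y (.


Common prefix: 'if'
Factored: A -> if A', A' -> c | y (


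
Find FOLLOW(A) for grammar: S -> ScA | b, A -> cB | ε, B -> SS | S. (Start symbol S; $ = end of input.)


$ ∈ FOLLOW(S). For each A -> αBβ: add FIRST(β)\{ε} to FOLLOW(B); if β nullable, add FOLLOW(A).
FOLLOW(A) = {$, b, c}


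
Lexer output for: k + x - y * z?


Scan left to right, longest-match per lexeme
Tokens: ID(k), OP(+), ID(x), OP(-), ID(y), OP(*), ID(z)


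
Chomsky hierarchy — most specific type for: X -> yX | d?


Right-linear: every RHS is a terminal or a terminal followed by one nonterminal
Classification: Type 3 (Regular)


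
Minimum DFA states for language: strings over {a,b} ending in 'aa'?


Track the longest suffix of input matching a prefix of 'aa': 3 classes (prefixes of length 0..2)
Minimal DFA: 3 states


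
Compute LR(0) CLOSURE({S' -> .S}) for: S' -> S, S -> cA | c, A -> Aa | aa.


Start: S' -> .S
For each item with dot before a nonterminal B, add B -> .γ for every B-production
Closure: [S' -> .S, S -> .cA, S -> .c]


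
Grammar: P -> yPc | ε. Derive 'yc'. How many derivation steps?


Derivation: P => yPc => yc
Steps: 2


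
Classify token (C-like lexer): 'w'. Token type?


Pattern: letter/underscore followed by alphanumerics, not a keyword
Type: IDENTIFIER


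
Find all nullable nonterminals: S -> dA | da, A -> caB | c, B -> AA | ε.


A nonterminal is nullable iff some alternative derives ε (directly, or every symbol in it is nullable)
Nullable: {B}


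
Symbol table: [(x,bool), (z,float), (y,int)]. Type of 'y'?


Lookup 'y' → type int


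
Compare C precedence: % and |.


'%' is multiplicative (level 10); '|' is bitwise OR (level 3)
Higher level binds tighter
'%' has higher precedence than '|'


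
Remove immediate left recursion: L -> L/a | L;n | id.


Left-recursive alternatives: L/a, L;n; non-recursive: id
Introduce L': L -> idL', L' -> /aL' | ;nL' | ε


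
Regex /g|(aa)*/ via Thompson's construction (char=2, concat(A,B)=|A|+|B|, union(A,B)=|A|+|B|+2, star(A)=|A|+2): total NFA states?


Syntax tree has 3 char leaf(s), 1 union(s), 1 star(s)
chars contribute 3×2 = 6; each union adds +2; each star adds +2
Total: 6 + 2 + 2 = 10 states


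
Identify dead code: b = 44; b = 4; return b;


first assignment to b is overwritten before any read
Dead: 'b = 44'


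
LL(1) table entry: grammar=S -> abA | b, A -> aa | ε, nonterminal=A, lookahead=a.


For [A, a]: 'a' ∈ FIRST(aa)
Entry: A -> aa


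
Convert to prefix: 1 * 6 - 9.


left-to-right (same/higher precedence on left): tree is (- (* 1 6) 9)
Prefix: - * 1 6 9


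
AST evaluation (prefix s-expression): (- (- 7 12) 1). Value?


Evaluate inner: (- 7 12) = -5
Evaluate root: (- -5 1) = -6
Result: -6


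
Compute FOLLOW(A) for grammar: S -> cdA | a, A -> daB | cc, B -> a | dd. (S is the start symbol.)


$ ∈ FOLLOW(S). For each A -> αBβ: add FIRST(β)\{ε} to FOLLOW(B); if β nullable, add FOLLOW(A).
FOLLOW(A) = {$}


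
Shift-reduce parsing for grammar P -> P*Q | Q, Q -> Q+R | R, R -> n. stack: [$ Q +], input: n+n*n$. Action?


no handle; shift 'n'
Action: shift


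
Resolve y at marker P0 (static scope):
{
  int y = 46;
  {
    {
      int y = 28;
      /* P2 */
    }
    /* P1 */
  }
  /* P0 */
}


y declared in the same block as P0
y = 46


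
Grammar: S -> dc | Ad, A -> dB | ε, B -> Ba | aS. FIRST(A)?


Per alternative of A: FIRST(dB) = {d}; FIRST(ε) = {ε}
FIRST(A) = {d, ε}


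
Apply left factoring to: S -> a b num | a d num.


Common prefix: 'a'
Factored: S -> a S', S' -> b num | d num


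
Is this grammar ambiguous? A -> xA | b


right-linear, alternatives start with distinct terminals 'x' vs 'b': unique leftmost derivation
Unambiguous


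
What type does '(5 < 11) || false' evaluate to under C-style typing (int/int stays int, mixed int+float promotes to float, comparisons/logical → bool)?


Operand types: bool || bool
Rule: logical operators take bool operands and yield bool
Result type: bool


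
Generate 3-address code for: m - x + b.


Break into single-operator statements:
t1 = m - x
t2 = t1 + b


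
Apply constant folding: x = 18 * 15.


18 * 15 = 270 at compile time
Optimized: x = 270


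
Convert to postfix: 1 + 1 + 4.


Left to right (same or higher precedence on left)
Postfix: 1 1 + 4 +


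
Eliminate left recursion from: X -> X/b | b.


Left-recursive alternatives: X/b; non-recursive: b
Introduce X': X -> bX', X' -> /bX' | ε


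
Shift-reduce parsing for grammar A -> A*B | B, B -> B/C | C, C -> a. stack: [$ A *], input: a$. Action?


no handle ('A*' is not any RHS); shift 'a'
Action: shift


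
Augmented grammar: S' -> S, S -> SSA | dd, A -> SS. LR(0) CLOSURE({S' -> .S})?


Start: S' -> .S
For each item with dot before a nonterminal B, add B -> .γ for every B-production
Closure: [S' -> .S, S -> .SSA, S -> .dd]


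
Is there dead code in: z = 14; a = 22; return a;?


z is assigned but never read
Dead: 'z = 14'


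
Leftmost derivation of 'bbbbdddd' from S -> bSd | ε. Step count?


Derivation: S => bSd => bbSdd => bbbSddd => bbbbSdddd => bbbbdddd
Steps: 5


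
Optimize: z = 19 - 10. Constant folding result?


19 - 10 = 9 at compile time
Optimized: z = 9


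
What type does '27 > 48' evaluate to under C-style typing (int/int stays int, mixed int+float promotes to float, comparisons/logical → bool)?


Operand types: int > int
Rule: comparison yields bool
Result type: bool


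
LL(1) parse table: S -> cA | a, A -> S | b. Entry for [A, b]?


For [A, b]: 'b' ∈ FIRST(b)
Entry: A -> b


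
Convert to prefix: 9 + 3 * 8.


'*' binds tighter: tree is (+ 9 (* 3 8))
Prefix: + 9 * 3 8


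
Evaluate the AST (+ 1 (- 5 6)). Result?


Evaluate inner: (- 5 6) = -1
Evaluate root: (+ 1 -1) = 0
Result: 0


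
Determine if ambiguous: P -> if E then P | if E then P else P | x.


dangling else: 'if E then if E then x else x' parses two ways
Ambiguous


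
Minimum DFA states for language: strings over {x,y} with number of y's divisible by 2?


Track (count of y) mod 2: states 0..1, accept at 0
Minimal DFA: 2 states


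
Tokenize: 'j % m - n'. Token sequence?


Scan left to right, longest-match per lexeme
Tokens: ID(j), OP(%), ID(m), OP(-), ID(n)


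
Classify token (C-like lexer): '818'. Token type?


Pattern: digits only
Type: INTEGER_LITERAL


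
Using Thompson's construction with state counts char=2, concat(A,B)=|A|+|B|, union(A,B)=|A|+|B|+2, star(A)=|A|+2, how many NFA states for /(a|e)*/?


Syntax tree has 2 char leaf(s), 1 union(s), 1 star(s)
chars contribute 2×2 = 4; each union adds +2; each star adds +2
Total: 4 + 2 + 2 = 8 states


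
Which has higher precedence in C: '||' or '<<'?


'<<' is shift (level 8); '||' is logical OR (level 1)
Higher level binds tighter
'<<' has higher precedence than '||'


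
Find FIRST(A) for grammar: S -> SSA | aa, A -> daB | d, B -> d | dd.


Per alternative of A: FIRST(daB) = {d}; FIRST(d) = {d}
FIRST(A) = {d}


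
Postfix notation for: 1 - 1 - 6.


Left to right (same or higher precedence on left)
Postfix: 1 1 - 6 -


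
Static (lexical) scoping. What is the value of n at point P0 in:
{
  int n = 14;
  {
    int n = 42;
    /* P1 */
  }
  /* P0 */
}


n declared in the same block as P0
n = 14


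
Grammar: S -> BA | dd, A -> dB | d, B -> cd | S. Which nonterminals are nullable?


A nonterminal is nullable iff some alternative derives ε (directly, or every symbol in it is nullable)
Nullable: {}


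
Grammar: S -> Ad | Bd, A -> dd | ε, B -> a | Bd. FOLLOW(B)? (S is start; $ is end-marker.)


$ ∈ FOLLOW(S). For each A -> αBβ: add FIRST(β)\{ε} to FOLLOW(B); if β nullable, add FOLLOW(A).
FOLLOW(B) = {d}


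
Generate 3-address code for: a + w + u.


Break into single-operator statements:
t1 = a + w
t2 = t1 + u


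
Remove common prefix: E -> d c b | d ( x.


Common prefix: 'd'
Factored: E -> d E', E' -> c b | ( x


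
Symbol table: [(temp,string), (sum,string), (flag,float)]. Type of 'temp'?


Lookup 'temp' → type string


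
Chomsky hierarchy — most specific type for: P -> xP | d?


Right-linear: every RHS is a terminal or a terminal followed by one nonterminal
Classification: Type 3 (Regular)


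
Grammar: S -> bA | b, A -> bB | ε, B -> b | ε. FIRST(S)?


Per alternative of S: FIRST(bA) = {b}; FIRST(b) = {b}
FIRST(S) = {b}


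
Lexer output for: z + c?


Scan left to right, longest-match per lexeme
Tokens: ID(z), OP(+), ID(c)


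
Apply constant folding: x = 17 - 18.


17 - 18 = -1 at compile time
Optimized: x = -1


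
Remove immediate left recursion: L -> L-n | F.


Left-recursive alternatives: L-n; non-recursive: F
Introduce L': L -> FL', L' -> -nL' | ε


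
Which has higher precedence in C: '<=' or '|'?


'<=' is relational (level 7); '|' is bitwise OR (level 3)
Higher level binds tighter
'<=' has higher precedence than '|'


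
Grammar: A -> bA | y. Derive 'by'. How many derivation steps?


Derivation: A => bA => by
Steps: 2


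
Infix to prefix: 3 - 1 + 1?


left-to-right (same/higher precedence on left): tree is (+ (- 3 1) 1)
Prefix: + - 3 1 1


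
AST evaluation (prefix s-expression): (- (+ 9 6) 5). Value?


Evaluate inner: (+ 9 6) = 15
Evaluate root: (- 15 5) = 10
Result: 10


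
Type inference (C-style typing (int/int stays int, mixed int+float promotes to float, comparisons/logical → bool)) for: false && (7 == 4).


Operand types: bool && bool
Rule: logical operators take bool operands and yield bool
Result type: bool


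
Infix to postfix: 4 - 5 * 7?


* has higher precedence, evaluate 5*7 first
Postfix: 4 5 7 * -


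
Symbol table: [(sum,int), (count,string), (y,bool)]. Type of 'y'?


Lookup 'y' → type bool


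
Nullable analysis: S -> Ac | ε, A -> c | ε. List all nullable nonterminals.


A nonterminal is nullable iff some alternative derives ε (directly, or every symbol in it is nullable)
Nullable: {A, S}


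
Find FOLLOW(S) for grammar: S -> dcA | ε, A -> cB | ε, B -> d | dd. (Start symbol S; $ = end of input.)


$ ∈ FOLLOW(S). For each A -> αBβ: add FIRST(β)\{ε} to FOLLOW(B); if β nullable, add FOLLOW(A).
FOLLOW(S) = {$}


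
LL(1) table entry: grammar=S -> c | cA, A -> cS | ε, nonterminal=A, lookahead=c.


For [A, c]: 'c' ∈ FIRST(cS)
Entry: A -> cS


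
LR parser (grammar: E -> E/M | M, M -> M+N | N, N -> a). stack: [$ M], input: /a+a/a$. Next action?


lookahead ∉ {+} so M won't extend; reduce E -> M
Action: reduce (E -> M)


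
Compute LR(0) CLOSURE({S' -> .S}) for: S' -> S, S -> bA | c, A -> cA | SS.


Start: S' -> .S
For each item with dot before a nonterminal B, add B -> .γ for every B-production
Closure: [S' -> .S, S -> .bA, S -> .c]


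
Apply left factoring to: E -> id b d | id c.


Common prefix: 'id'
Factored: E -> id E', E' -> b d | c


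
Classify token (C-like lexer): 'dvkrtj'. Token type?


Pattern: letter/underscore followed by alphanumerics, not a keyword
Type: IDENTIFIER


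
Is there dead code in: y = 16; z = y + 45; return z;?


y is read by z's definition; z is returned
No dead code


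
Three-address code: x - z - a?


Break into single-operator statements:
t1 = x - z
t2 = t1 - a


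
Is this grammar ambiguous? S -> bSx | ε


balanced b^n…x^n: each string has a unique parse
Unambiguous


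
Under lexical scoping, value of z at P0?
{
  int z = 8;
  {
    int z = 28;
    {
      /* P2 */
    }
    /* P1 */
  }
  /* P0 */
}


z declared in the same block as P0
z = 8


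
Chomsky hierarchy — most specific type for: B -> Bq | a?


Left-linear: every RHS is a terminal or one nonterminal followed by a terminal
Classification: Type 3 (Regular)


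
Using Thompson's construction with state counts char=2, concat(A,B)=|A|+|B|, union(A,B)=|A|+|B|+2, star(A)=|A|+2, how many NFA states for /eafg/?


Syntax tree has 4 char leaf(s), 0 union(s), 0 star(s)
chars contribute 4×2 = 8; each union adds +2; each star adds +2
Total: 8 + 0 + 0 = 8 states


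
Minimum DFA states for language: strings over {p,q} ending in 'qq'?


Track the longest suffix of input matching a prefix of 'qq': 3 classes (prefixes of length 0..2)
Minimal DFA: 3 states


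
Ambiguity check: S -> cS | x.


right-linear, alternatives start with distinct terminals 'c' vs 'x': unique leftmost derivation
Unambiguous


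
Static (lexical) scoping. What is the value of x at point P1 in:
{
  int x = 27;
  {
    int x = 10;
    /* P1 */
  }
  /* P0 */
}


x declared in the same block as P1
x = 10


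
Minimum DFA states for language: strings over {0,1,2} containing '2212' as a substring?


KMP-style automaton: 4 progress states + 1 absorbing accept = 5
Minimal DFA: 5 states


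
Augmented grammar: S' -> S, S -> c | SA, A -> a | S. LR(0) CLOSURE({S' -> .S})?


Start: S' -> .S
For each item with dot before a nonterminal B, add B -> .γ for every B-production
Closure: [S' -> .S, S -> .c, S -> .SA]


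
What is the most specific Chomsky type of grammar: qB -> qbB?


LHS has context (more than one symbol) and |LHS| ≤ |RHS|
Classification: Type 1 (Context-Sensitive)


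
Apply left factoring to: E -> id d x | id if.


Common prefix: 'id'
Factored: E -> id E', E' -> d x | if


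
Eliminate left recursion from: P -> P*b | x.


Left-recursive alternatives: P*b; non-recursive: x
Introduce P': P -> xP', P' -> *bP' | ε


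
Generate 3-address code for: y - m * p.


Break into single-operator statements:
t1 = m * p
t2 = y - t1


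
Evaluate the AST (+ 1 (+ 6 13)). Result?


Evaluate inner: (+ 6 13) = 19
Evaluate root: (+ 1 19) = 20
Result: 20


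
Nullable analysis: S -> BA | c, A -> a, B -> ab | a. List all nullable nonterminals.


A nonterminal is nullable iff some alternative derives ε (directly, or every symbol in it is nullable)
Nullable: {}


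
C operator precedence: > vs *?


'*' is multiplicative (level 10); '>' is relational (level 7)
Higher level binds tighter
'*' has higher precedence than '>'


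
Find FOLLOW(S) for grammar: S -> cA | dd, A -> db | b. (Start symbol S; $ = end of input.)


$ ∈ FOLLOW(S). For each A -> αBβ: add FIRST(β)\{ε} to FOLLOW(B); if β nullable, add FOLLOW(A).
FOLLOW(S) = {$}


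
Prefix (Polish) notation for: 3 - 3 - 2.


left-to-right (same/higher precedence on left): tree is (- (- 3 3) 2)
Prefix: - - 3 3 2


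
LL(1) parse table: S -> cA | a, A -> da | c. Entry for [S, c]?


For [S, c]: 'c' ∈ FIRST(cA)
Entry: S -> cA


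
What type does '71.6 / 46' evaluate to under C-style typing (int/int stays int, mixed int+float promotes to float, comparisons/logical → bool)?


Operand types: float / int
Rule: mixed int/float promotes to float; int/int stays int
Result type: float


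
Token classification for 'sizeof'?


Pattern: reserved word
Type: KEYWORD


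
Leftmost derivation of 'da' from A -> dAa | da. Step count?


Derivation: A => da
Steps: 1


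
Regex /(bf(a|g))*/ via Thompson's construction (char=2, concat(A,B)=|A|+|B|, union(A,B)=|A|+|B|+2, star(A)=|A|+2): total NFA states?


Syntax tree has 4 char leaf(s), 1 union(s), 1 star(s)
chars contribute 4×2 = 8; each union adds +2; each star adds +2
Total: 8 + 2 + 2 = 12 states


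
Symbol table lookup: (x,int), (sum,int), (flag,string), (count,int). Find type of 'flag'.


Lookup 'flag' → type string


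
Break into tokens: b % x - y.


Scan left to right, longest-match per lexeme
Tokens: ID(b), OP(%), ID(x), OP(-), ID(y)


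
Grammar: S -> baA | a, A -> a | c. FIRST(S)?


Per alternative of S: FIRST(baA) = {b}; FIRST(a) = {a}
FIRST(S) = {a, b}


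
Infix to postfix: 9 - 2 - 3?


Left to right (same or higher precedence on left)
Postfix: 9 2 - 3 -


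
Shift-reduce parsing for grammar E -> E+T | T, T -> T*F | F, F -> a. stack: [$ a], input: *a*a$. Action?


'a' on top is the handle for F -> a
Action: reduce (F -> a)


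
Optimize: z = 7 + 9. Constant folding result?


7 + 9 = 16 at compile time
Optimized: z = 16


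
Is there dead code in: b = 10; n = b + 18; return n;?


b is read by n's definition; n is returned
No dead code


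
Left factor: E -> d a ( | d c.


Common prefix: 'd'
Factored: E -> d E', E' -> a ( | c


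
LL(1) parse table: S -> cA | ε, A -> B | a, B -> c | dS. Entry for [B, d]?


For [B, d]: 'd' ∈ FIRST(dS)
Entry: B -> dS


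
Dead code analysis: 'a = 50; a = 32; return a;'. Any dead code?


first assignment to a is overwritten before any read
Dead: 'a = 50'


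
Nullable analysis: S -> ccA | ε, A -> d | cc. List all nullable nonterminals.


A nonterminal is nullable iff some alternative derives ε (directly, or every symbol in it is nullable)
Nullable: {S}


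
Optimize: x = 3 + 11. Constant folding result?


3 + 11 = 14 at compile time
Optimized: x = 14


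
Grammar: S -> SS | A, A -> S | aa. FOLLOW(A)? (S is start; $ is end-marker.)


$ ∈ FOLLOW(S). For each A -> αBβ: add FIRST(β)\{ε} to FOLLOW(B); if β nullable, add FOLLOW(A).
FOLLOW(A) = {$, a}


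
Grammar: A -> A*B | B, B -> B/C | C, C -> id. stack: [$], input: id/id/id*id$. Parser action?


no handle on stack; shift 'id'
Action: shift


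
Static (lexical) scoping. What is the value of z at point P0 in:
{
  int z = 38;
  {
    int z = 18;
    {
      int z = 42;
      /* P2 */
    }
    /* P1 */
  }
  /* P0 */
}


z declared in the same block as P0
z = 38


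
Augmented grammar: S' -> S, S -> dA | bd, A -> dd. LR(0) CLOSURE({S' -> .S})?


Start: S' -> .S
For each item with dot before a nonterminal B, add B -> .γ for every B-production
Closure: [S' -> .S, S -> .dA, S -> .bd]


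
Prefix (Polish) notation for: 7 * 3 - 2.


left-to-right (same/higher precedence on left): tree is (- (* 7 3) 2)
Prefix: - * 7 3 2


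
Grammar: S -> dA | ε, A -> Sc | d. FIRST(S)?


Per alternative of S: FIRST(dA) = {d}; FIRST(ε) = {ε}
FIRST(S) = {d, ε}


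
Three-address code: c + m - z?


Break into single-operator statements:
t1 = c + m
t2 = t1 - z


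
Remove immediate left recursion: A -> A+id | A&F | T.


Left-recursive alternatives: A+id, A&F; non-recursive: T
Introduce A': A -> TA', A' -> +idA' | &FA' | ε


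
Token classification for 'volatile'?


Pattern: reserved word
Type: KEYWORD


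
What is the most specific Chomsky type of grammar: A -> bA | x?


Right-linear: every RHS is a terminal or a terminal followed by one nonterminal
Classification: Type 3 (Regular)


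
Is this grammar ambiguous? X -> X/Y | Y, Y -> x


precedence layered via separate nonterminal Y: deterministic
Unambiguous


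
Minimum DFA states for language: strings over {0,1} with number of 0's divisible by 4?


Track (count of 0) mod 4: states 0..3, accept at 0
Minimal DFA: 4 states


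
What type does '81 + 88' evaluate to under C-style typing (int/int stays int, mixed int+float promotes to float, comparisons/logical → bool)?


Operand types: int + int
Rule: mixed int/float promotes to float; int/int stays int
Result type: int


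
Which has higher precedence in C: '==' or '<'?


'<' is relational (level 7); '==' is equality (level 6)
Higher level binds tighter
'<' has higher precedence than '=='


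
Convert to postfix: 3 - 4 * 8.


* has higher precedence, evaluate 4*8 first
Postfix: 3 4 8 * -


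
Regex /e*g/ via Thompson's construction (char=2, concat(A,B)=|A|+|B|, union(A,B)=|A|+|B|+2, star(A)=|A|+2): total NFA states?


Syntax tree has 2 char leaf(s), 0 union(s), 1 star(s)
chars contribute 2×2 = 4; each union adds +2; each star adds +2
Total: 4 + 0 + 2 = 6 states
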